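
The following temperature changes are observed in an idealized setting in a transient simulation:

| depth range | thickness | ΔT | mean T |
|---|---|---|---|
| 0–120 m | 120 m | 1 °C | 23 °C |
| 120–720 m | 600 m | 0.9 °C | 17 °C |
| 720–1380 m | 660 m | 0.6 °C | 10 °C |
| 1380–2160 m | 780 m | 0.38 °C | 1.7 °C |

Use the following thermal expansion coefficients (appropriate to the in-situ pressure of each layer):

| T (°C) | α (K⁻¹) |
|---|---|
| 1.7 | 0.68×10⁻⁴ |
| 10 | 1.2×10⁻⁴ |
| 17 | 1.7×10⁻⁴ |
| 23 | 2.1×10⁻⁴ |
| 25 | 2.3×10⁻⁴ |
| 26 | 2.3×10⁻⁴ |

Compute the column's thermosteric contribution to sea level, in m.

Δh = 0.185 m

Layer 1 at 23 °C → α = 2.1×10⁻⁴ K⁻¹
Layer 2 at 17 °C → α = 1.7×10⁻⁴ K⁻¹
Layer 3 at 10 °C → α = 1.2×10⁻⁴ K⁻¹
Layer 4 at 1.7 °C → α = 0.68×10⁻⁴ K⁻¹
0–120 m: 2.1×10⁻⁴ × 1 × 120 = 0.02520 m
120–720 m: 0.9 × 1.7×10⁻⁴ × 600 = 0.09180 m
720–1380 m: 1.2×10⁻⁴ × 0.6 × 660 = 0.04752 m
1380–2160 m: 780 × 0.68×10⁻⁴ × 0.38 = 0.0201552 m
Δh = 0.02520 + 0.09180 + 0.04752 + 0.0201552 = 0.1846752 m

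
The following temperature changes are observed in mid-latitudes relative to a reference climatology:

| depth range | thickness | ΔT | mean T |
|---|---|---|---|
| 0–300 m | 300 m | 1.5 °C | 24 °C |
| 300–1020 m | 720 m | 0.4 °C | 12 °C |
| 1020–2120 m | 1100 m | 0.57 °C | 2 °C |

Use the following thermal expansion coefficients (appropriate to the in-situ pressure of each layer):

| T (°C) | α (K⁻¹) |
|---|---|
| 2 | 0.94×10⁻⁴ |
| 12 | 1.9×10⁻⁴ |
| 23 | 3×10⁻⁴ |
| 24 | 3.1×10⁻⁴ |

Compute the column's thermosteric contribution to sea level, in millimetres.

Layer 1 at 24 °C → α = 3.1×10⁻⁴ K⁻¹
Layer 2 at 12 °C → α = 1.9×10⁻⁴ K⁻¹
Layer 3 at 2 °C → α = 0.94×10⁻⁴ K⁻¹
0–300 m: 300 × 1.5 × 3.1×10⁻⁴ = 0.13950 m
300–1020 m: 0.4 × 1.9×10⁻⁴ × 720 = 0.05472 m
1100 × 0.57 × 0.94×10⁻⁴ = 0.058938 m
Δh = 0.13950 + 0.05472 + 0.058938 = 0.253158 m ≈ 250 mm

250 mm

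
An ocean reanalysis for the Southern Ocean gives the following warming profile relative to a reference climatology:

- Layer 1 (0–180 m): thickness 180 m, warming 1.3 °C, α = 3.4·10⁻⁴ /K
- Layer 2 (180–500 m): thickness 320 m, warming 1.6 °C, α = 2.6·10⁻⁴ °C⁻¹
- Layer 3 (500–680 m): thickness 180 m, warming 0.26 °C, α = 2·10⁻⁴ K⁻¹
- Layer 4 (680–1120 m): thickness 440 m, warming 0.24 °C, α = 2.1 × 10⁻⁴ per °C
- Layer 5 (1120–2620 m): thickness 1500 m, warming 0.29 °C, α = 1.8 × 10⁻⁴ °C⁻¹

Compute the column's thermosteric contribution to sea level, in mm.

Layer 1: 180 × 1.3 × 3.4×10⁻⁴ = 0.07956 m
Layer 2: 1.6 × 2.6×10⁻⁴ × 320 = 0.13312 m
180 × 2×10⁻⁴ × 0.26 = 0.00936 m
680–1120 m: 2.1×10⁻⁴ × 440 × 0.24 = 0.022176 m
Layer 5: 1.8×10⁻⁴ × 1500 × 0.29 = 0.07830 m
Δh = 0.07956 + 0.13312 + 0.00936 + 0.022176 + 0.07830 = 0.322516 m

Δh = 323 mm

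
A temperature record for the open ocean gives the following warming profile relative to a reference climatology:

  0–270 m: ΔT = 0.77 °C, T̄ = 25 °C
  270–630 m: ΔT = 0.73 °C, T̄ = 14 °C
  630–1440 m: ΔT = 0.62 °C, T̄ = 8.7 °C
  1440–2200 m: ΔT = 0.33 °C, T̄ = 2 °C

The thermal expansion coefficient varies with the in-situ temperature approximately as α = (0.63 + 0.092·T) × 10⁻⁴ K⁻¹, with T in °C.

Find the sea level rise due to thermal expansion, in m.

Layer 1: α = (0.63 + 0.092×25)×10⁻⁴ = 2.93×10⁻⁴ K⁻¹
Layer 2: α = (0.63 + 0.092×14)×10⁻⁴ = 1.918×10⁻⁴ K⁻¹
Layer 3: α = (0.63 + 0.092×8.7)×10⁻⁴ = 1.4304×10⁻⁴ K⁻¹
Layer 4: α = (0.63 + 0.092×2)×10⁻⁴ = 0.814×10⁻⁴ K⁻¹
270 × 2.93×10⁻⁴ × 0.77 = 0.0609147 m
270–630 m: 0.73 × 360 × 1.918×10⁻⁴ = 0.05040504 m
630–1440 m: 1.4304×10⁻⁴ × 810 × 0.62 = 0.071834688 m
0.814×10⁻⁴ × 0.33 × 760 = 0.02041512 m
Δh = 0.0609147 + 0.05040504 + 0.071834688 + 0.02041512 = 0.203569548 m

about 0.204 m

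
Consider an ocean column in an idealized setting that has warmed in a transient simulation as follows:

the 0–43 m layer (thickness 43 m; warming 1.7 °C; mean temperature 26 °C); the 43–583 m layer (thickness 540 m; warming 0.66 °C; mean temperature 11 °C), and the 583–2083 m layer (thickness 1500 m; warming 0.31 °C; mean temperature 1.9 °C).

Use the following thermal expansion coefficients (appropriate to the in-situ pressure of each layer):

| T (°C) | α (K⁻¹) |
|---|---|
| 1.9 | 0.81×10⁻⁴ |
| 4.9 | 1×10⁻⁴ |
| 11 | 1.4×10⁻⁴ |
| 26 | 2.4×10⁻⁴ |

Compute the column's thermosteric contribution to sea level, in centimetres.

Layer 1 at 26 °C → α = 2.4×10⁻⁴ K⁻¹
Layer 2 at 11 °C → α = 1.4×10⁻⁴ K⁻¹
Layer 3 at 1.9 °C → α = 0.81×10⁻⁴ K⁻¹
0–43 m: 1.7 × 43 × 2.4×10⁻⁴ = 0.017544 m
43–583 m: 1.4×10⁻⁴ × 540 × 0.66 = 0.049896 m
583–2083 m: 1500 × 0.81×10⁻⁴ × 0.31 = 0.037665 m
Δh = 0.017544 + 0.049896 + 0.037665 = 0.105105 m ≈ 10.5 cm

Δh = 10.5 cm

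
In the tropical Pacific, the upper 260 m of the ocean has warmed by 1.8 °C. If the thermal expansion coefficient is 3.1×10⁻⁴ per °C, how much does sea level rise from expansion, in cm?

about 15 cm

Δh = αΔT·H = 3.1×10⁻⁴ × 1.8 × 260 = 0.14508 m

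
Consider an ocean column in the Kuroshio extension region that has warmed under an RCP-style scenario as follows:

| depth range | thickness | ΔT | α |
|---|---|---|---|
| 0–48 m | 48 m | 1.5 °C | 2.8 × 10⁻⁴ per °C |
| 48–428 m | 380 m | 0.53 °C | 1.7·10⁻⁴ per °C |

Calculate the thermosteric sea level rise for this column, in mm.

1.5 × 48 × 2.8×10⁻⁴ = 0.02016 m
0.53 × 380 × 1.7×10⁻⁴ = 0.034238 m
Δh = 0.02016 + 0.034238 = 0.054398 m

54 mm of thermosteric rise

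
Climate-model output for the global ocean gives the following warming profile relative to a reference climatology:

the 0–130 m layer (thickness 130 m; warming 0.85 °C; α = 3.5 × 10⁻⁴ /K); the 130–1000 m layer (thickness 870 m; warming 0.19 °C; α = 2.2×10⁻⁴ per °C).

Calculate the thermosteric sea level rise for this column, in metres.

0.0750 m

Layer 1: 130 × 0.85 × 3.5×10⁻⁴ = 0.038675 m
Layer 2: 2.2×10⁻⁴ × 870 × 0.19 = 0.036366 m
Δh = 0.038675 + 0.036366 = 0.075041 m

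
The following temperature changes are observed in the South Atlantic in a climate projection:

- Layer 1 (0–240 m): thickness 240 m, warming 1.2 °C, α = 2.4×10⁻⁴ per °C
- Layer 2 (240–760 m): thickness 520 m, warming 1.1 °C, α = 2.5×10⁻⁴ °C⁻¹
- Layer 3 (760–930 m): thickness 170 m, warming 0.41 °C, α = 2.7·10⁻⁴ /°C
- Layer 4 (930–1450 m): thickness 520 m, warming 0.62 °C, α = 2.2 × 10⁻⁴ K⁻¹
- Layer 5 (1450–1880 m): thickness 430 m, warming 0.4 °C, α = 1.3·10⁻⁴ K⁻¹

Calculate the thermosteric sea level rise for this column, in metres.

Layer 1: 2.4×10⁻⁴ × 1.2 × 240 = 0.06912 m
240–760 m: 1.1 × 2.5×10⁻⁴ × 520 = 0.14300 m
0.41 × 2.7×10⁻⁴ × 170 = 0.018819 m
930–1450 m: 520 × 0.62 × 2.2×10⁻⁴ = 0.070928 m
Layer 5: 1.3×10⁻⁴ × 0.4 × 430 = 0.02236 m
Δh = 0.06912 + 0.14300 + 0.018819 + 0.070928 + 0.02236 = 0.324227 m ≈ 0.324 m

about 0.324 m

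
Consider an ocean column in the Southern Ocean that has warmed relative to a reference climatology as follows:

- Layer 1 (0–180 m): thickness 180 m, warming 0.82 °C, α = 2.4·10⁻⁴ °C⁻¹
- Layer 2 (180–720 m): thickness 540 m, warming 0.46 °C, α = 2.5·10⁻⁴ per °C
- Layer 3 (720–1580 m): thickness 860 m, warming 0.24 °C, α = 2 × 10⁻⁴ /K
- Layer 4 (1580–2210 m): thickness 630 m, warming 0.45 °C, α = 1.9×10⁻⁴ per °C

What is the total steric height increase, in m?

0.193 m of thermosteric rise

Layer 1: 2.4×10⁻⁴ × 180 × 0.82 = 0.035424 m
Layer 2: 540 × 2.5×10⁻⁴ × 0.46 = 0.06210 m
0.24 × 860 × 2×10⁻⁴ = 0.04128 m
630 × 0.45 × 1.9×10⁻⁴ = 0.053865 m
Δh = 0.035424 + 0.06210 + 0.04128 + 0.053865 = 0.192669 m ≈ 0.193 m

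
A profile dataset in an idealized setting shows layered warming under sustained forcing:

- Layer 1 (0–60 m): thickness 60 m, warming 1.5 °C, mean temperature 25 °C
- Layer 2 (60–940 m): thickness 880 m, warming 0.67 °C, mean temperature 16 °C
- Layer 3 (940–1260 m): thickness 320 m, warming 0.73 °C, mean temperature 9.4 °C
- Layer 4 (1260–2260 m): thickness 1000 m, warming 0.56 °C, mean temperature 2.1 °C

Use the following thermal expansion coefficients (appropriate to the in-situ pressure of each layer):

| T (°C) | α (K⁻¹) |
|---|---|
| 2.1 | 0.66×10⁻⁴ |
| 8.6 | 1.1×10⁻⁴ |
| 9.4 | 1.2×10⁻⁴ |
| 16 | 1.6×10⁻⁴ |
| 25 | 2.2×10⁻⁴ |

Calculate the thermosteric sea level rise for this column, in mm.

180 mm of thermosteric rise

Layer 1 at 25 °C → α = 2.2×10⁻⁴ K⁻¹
Layer 2 at 16 °C → α = 1.6×10⁻⁴ K⁻¹
Layer 3 at 9.4 °C → α = 1.2×10⁻⁴ K⁻¹
Layer 4 at 2.1 °C → α = 0.66×10⁻⁴ K⁻¹
60 × 2.2×10⁻⁴ × 1.5 = 0.01980 m
60–940 m: 0.67 × 880 × 1.6×10⁻⁴ = 0.094336 m
940–1260 m: 320 × 0.73 × 1.2×10⁻⁴ = 0.028032 m
1260–2260 m: 0.56 × 0.66×10⁻⁴ × 1000 = 0.03696 m
Δh = 0.01980 + 0.094336 + 0.028032 + 0.03696 = 0.179128 m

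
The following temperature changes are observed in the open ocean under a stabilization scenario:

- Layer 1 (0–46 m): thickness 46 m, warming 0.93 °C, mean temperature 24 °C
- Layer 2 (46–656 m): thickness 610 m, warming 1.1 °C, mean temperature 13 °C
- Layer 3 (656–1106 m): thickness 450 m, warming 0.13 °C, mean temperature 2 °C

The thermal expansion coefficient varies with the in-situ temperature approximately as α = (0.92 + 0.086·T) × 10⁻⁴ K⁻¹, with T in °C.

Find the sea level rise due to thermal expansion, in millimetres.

about 156 mm

Layer 1: α = (0.92 + 0.086×24)×10⁻⁴ = 2.984×10⁻⁴ K⁻¹
Layer 2: α = (0.92 + 0.086×13)×10⁻⁴ = 2.038×10⁻⁴ K⁻¹
Layer 3: α = (0.92 + 0.086×2)×10⁻⁴ = 1.092×10⁻⁴ K⁻¹
0–46 m: 0.93 × 46 × 2.984×10⁻⁴ = 0.012765552 m
46–656 m: 1.1 × 610 × 2.038×10⁻⁴ = 0.1367498 m
656–1106 m: 0.13 × 1.092×10⁻⁴ × 450 = 0.0063882 m
Δh = 0.012765552 + 0.1367498 + 0.0063882 = 0.155903552 m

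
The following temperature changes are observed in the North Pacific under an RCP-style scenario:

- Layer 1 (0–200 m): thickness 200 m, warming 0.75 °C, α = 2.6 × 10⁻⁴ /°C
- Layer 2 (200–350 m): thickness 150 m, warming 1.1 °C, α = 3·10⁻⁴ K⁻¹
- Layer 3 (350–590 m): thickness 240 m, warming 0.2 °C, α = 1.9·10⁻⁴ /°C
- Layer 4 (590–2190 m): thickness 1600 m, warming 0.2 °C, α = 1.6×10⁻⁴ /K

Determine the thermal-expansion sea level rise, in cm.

Layer 1: 2.6×10⁻⁴ × 0.75 × 200 = 0.03900 m
Layer 2: 3×10⁻⁴ × 150 × 1.1 = 0.04950 m
240 × 1.9×10⁻⁴ × 0.2 = 0.00912 m
1.6×10⁻⁴ × 1600 × 0.2 = 0.05120 m
Δh = 0.03900 + 0.04950 + 0.00912 + 0.05120 = 0.14882 m

14.9 cm of thermosteric rise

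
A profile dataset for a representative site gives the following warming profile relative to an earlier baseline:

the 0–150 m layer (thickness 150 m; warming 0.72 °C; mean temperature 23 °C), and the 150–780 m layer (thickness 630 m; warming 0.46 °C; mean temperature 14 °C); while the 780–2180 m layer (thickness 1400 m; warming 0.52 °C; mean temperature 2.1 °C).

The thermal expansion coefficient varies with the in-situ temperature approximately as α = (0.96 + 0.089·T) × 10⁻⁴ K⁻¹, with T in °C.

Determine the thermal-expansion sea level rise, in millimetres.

Layer 1: α = (0.96 + 0.089×23)×10⁻⁴ = 3.007×10⁻⁴ K⁻¹
Layer 2: α = (0.96 + 0.089×14)×10⁻⁴ = 2.206×10⁻⁴ K⁻¹
Layer 3: α = (0.96 + 0.089×2.1)×10⁻⁴ = 1.1469×10⁻⁴ K⁻¹
0–150 m: 3.007×10⁻⁴ × 150 × 0.72 = 0.0324756 m
150–780 m: 0.46 × 630 × 2.206×10⁻⁴ = 0.06392988 m
Layer 3: 1.1469×10⁻⁴ × 1400 × 0.52 = 0.08349432 m
Δh = 0.0324756 + 0.06392988 + 0.08349432 = 0.1798998 m

about 180 mm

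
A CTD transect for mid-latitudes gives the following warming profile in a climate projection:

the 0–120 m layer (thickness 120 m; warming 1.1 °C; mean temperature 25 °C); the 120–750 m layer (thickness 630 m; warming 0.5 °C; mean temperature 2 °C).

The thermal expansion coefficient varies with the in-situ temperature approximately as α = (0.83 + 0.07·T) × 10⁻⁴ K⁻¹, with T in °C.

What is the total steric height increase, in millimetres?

Layer 1: α = (0.83 + 0.07×25)×10⁻⁴ = 2.58×10⁻⁴ K⁻¹
Layer 2: α = (0.83 + 0.07×2)×10⁻⁴ = 0.97×10⁻⁴ K⁻¹
0–120 m: 120 × 1.1 × 2.58×10⁻⁴ = 0.034056 m
Layer 2: 630 × 0.5 × 0.97×10⁻⁴ = 0.030555 m
Δh = 0.034056 + 0.030555 = 0.064611 m

about 65 mm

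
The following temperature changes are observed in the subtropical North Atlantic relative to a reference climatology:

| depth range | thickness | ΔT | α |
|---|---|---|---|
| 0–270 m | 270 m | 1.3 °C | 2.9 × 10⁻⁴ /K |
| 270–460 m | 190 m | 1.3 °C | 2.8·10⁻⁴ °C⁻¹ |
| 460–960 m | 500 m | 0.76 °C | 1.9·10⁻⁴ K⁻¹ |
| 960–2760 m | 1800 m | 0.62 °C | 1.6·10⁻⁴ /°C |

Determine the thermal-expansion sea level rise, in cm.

Layer 1: 2.9×10⁻⁴ × 1.3 × 270 = 0.10179 m
190 × 2.8×10⁻⁴ × 1.3 = 0.06916 m
500 × 1.9×10⁻⁴ × 0.76 = 0.07220 m
Layer 4: 1.6×10⁻⁴ × 1800 × 0.62 = 0.17856 m
Δh = 0.10179 + 0.06916 + 0.07220 + 0.17856 = 0.42171 m ≈ 42.2 cm

about 42.2 cm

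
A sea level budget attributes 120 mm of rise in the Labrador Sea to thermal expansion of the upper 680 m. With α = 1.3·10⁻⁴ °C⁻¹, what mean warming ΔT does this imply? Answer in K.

ΔT = Δh/(αH) = 0.12 / (1.3×10⁻⁴ × 680) ≈ 1.357 K

ΔT ≈ 1.4 K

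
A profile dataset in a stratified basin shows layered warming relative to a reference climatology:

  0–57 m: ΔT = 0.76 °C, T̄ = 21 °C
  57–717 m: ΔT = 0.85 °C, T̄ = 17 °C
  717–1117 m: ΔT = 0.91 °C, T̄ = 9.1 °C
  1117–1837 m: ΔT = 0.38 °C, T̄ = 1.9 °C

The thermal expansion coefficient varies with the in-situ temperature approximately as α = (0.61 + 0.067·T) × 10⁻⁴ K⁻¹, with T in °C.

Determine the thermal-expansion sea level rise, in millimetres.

about 171 mm

Layer 1: α = (0.61 + 0.067×21)×10⁻⁴ = 2.017×10⁻⁴ K⁻¹
Layer 2: α = (0.61 + 0.067×17)×10⁻⁴ = 1.749×10⁻⁴ K⁻¹
Layer 3: α = (0.61 + 0.067×9.1)×10⁻⁴ = 1.2197×10⁻⁴ K⁻¹
Layer 4: α = (0.61 + 0.067×1.9)×10⁻⁴ = 0.7373×10⁻⁴ K⁻¹
Layer 1: 57 × 0.76 × 2.017×10⁻⁴ = 0.008737644 m
0.85 × 660 × 1.749×10⁻⁴ = 0.0981189 m
Layer 3: 0.91 × 1.2197×10⁻⁴ × 400 = 0.04439708 m
1117–1837 m: 720 × 0.38 × 0.7373×10⁻⁴ = 0.020172528 m
Δh = 0.008737644 + 0.0981189 + 0.04439708 + 0.020172528 = 0.171426152 m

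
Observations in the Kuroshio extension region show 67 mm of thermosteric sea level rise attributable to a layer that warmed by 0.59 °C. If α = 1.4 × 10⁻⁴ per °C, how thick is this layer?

H ≈ 811 m

H = Δh/(αΔT) = 0.067 / (1.4×10⁻⁴ × 0.59) ≈ 811.1 m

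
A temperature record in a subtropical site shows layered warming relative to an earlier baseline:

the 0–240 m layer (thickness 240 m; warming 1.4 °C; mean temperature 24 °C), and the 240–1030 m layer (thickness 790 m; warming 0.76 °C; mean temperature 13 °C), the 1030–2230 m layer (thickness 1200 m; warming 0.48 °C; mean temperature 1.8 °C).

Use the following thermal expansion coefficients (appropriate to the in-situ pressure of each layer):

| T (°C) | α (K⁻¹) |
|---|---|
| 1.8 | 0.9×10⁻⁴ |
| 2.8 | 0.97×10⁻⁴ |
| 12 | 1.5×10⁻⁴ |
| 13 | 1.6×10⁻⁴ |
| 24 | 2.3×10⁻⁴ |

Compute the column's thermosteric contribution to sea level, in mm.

225 mm of thermosteric rise

Layer 1 at 24 °C → α = 2.3×10⁻⁴ K⁻¹
Layer 2 at 13 °C → α = 1.6×10⁻⁴ K⁻¹
Layer 3 at 1.8 °C → α = 0.9×10⁻⁴ K⁻¹
Layer 1: 2.3×10⁻⁴ × 240 × 1.4 = 0.07728 m
240–1030 m: 1.6×10⁻⁴ × 790 × 0.76 = 0.096064 m
1030–2230 m: 1200 × 0.48 × 0.9×10⁻⁴ = 0.05184 m
Δh = 0.07728 + 0.096064 + 0.05184 = 0.225184 m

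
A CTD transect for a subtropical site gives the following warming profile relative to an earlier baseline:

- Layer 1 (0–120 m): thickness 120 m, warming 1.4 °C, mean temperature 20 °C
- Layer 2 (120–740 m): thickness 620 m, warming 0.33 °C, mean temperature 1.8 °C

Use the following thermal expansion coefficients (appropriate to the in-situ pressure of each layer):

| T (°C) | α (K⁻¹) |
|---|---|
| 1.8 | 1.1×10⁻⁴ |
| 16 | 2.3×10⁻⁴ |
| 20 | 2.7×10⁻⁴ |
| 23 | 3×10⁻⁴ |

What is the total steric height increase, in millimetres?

Layer 1 at 20 °C → α = 2.7×10⁻⁴ K⁻¹
Layer 2 at 1.8 °C → α = 1.1×10⁻⁴ K⁻¹
Layer 1: 1.4 × 2.7×10⁻⁴ × 120 = 0.04536 m
120–740 m: 1.1×10⁻⁴ × 620 × 0.33 = 0.022506 m
Δh = 0.04536 + 0.022506 = 0.067866 m

Δh = 68 mm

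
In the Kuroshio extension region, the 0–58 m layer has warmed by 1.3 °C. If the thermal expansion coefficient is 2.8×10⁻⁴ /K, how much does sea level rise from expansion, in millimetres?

Δh = αΔT·H = 2.8×10⁻⁴ × 1.3 × 58 = 0.021112 m

Δh = 21 mm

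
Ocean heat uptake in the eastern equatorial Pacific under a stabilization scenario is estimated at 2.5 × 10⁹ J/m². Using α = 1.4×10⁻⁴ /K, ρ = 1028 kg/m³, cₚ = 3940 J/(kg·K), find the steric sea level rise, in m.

Δh = αQ/(ρcₚ) = 1.4×10⁻⁴ × 2.5×10⁹ / (1028 × 3940) ≈ 0.086413 m

about 0.086 m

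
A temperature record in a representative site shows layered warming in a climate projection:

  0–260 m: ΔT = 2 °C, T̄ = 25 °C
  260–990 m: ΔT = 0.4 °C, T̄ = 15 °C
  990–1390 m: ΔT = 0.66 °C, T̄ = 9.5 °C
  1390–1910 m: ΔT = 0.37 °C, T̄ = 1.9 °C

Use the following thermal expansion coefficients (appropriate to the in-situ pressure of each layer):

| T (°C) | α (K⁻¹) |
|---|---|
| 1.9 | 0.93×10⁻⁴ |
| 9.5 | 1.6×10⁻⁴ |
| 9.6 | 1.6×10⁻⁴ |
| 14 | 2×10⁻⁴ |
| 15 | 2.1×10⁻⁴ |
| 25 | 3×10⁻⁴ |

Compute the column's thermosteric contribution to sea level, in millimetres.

Layer 1 at 25 °C → α = 3×10⁻⁴ K⁻¹
Layer 2 at 15 °C → α = 2.1×10⁻⁴ K⁻¹
Layer 3 at 9.5 °C → α = 1.6×10⁻⁴ K⁻¹
Layer 4 at 1.9 °C → α = 0.93×10⁻⁴ K⁻¹
2 × 260 × 3×10⁻⁴ = 0.15600 m
Layer 2: 2.1×10⁻⁴ × 730 × 0.4 = 0.06132 m
990–1390 m: 1.6×10⁻⁴ × 400 × 0.66 = 0.04224 m
Layer 4: 0.37 × 0.93×10⁻⁴ × 520 = 0.0178932 m
Δh = 0.15600 + 0.06132 + 0.04224 + 0.0178932 = 0.2774532 m ≈ 277 mm

Δh ≈ 277 mm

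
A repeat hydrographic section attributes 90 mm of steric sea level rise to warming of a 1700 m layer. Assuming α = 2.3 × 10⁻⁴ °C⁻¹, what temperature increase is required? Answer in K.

ΔT = Δh/(αH) = 0.09 / (2.3×10⁻⁴ × 1700) ≈ 0.2302 K

ΔT ≈ 0.230 K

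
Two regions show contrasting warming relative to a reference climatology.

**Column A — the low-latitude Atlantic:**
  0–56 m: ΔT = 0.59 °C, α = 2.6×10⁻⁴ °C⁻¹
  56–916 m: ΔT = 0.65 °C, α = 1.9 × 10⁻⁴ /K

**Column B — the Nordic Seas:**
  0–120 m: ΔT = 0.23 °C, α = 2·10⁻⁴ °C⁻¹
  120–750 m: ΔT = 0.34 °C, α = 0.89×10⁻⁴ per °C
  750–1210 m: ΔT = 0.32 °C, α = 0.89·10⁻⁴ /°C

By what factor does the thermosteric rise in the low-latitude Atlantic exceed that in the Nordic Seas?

3.05

A Layer 1: 2.6×10⁻⁴ × 56 × 0.59 = 0.0085904 m
A Layer 2: 860 × 0.65 × 1.9×10⁻⁴ = 0.10621 m
A total: 0.1148004 m
B 0–120 m: 2×10⁻⁴ × 120 × 0.23 = 0.00552 m
B 120–750 m: 630 × 0.89×10⁻⁴ × 0.34 = 0.0190638 m
B Layer 3: 460 × 0.89×10⁻⁴ × 0.32 = 0.0131008 m
B total: 0.0376846 m
Ratio: 0.1148004 / 0.0376846 ≈ 3.046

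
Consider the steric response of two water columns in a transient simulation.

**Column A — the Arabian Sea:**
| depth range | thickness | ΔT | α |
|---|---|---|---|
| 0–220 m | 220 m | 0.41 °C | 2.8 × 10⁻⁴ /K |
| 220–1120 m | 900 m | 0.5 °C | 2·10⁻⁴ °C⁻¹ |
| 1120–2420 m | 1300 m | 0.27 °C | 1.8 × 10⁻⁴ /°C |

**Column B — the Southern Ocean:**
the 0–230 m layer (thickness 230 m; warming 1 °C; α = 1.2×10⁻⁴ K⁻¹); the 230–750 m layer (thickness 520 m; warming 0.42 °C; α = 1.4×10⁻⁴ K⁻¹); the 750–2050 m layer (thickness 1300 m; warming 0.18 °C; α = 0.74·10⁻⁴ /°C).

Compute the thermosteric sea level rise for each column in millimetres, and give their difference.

A 0.41 × 2.8×10⁻⁴ × 220 = 0.025256 m
A 220–1120 m: 900 × 0.5 × 2×10⁻⁴ = 0.09000 m
A 1.8×10⁻⁴ × 0.27 × 1300 = 0.06318 m
A total: 0.178436 m
B 0–230 m: 1.2×10⁻⁴ × 230 × 1 = 0.02760 m
B 0.42 × 520 × 1.4×10⁻⁴ = 0.030576 m
B 750–2050 m: 0.18 × 0.74×10⁻⁴ × 1300 = 0.017316 m
B total: 0.075492 m
Difference: 0.178436 − 0.075492 = 0.102944 m

A: 178 mm; B: 75.5 mm; difference 103 mm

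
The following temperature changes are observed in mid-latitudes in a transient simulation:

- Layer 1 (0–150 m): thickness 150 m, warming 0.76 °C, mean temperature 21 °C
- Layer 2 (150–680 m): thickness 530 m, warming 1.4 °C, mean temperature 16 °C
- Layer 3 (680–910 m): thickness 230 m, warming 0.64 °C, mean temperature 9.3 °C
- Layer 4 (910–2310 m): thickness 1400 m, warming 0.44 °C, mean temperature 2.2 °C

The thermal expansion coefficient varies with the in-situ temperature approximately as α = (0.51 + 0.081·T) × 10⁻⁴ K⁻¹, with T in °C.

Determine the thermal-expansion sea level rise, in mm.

220 mm

Layer 1: α = (0.51 + 0.081×21)×10⁻⁴ = 2.211×10⁻⁴ K⁻¹
Layer 2: α = (0.51 + 0.081×16)×10⁻⁴ = 1.806×10⁻⁴ K⁻¹
Layer 3: α = (0.51 + 0.081×9.3)×10⁻⁴ = 1.2633×10⁻⁴ K⁻¹
Layer 4: α = (0.51 + 0.081×2.2)×10⁻⁴ = 0.6882×10⁻⁴ K⁻¹
0–150 m: 150 × 0.76 × 2.211×10⁻⁴ = 0.0252054 m
530 × 1.4 × 1.806×10⁻⁴ = 0.1340052 m
Layer 3: 1.2633×10⁻⁴ × 230 × 0.64 = 0.018595776 m
Layer 4: 1400 × 0.6882×10⁻⁴ × 0.44 = 0.04239312 m
Δh = 0.0252054 + 0.1340052 + 0.018595776 + 0.04239312 = 0.220199496 m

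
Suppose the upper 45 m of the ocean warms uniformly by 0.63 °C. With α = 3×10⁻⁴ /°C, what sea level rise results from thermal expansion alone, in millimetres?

Δh ≈ 8.51 mm

Δh = αΔT·H = 3×10⁻⁴ × 0.63 × 45 = 0.008505 m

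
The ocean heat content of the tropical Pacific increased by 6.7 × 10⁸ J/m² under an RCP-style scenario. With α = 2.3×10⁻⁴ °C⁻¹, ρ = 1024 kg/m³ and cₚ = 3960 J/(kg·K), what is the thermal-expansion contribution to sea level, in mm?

Δh = αQ/(ρcₚ) = 2.3×10⁻⁴ × 6.7×10⁸ / (1024 × 3960) ≈ 0.038002 m

38.0 mm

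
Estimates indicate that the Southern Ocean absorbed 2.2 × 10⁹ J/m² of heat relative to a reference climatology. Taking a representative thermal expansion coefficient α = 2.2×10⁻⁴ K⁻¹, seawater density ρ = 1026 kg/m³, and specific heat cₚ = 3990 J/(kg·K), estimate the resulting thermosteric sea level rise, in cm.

Δh = αQ/(ρcₚ) = 2.2×10⁻⁴ × 2.2×10⁹ / (1026 × 3990) ≈ 0.11823 m

11.8 cm of thermosteric rise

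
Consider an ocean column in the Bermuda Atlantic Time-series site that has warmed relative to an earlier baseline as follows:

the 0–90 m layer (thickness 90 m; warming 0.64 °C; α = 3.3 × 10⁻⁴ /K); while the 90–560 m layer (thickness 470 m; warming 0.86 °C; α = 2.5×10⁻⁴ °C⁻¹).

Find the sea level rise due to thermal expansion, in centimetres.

12.0 cm of thermosteric rise

0–90 m: 0.64 × 3.3×10⁻⁴ × 90 = 0.019008 m
2.5×10⁻⁴ × 470 × 0.86 = 0.10105 m
Δh = 0.019008 + 0.10105 = 0.120058 m ≈ 12.0 cm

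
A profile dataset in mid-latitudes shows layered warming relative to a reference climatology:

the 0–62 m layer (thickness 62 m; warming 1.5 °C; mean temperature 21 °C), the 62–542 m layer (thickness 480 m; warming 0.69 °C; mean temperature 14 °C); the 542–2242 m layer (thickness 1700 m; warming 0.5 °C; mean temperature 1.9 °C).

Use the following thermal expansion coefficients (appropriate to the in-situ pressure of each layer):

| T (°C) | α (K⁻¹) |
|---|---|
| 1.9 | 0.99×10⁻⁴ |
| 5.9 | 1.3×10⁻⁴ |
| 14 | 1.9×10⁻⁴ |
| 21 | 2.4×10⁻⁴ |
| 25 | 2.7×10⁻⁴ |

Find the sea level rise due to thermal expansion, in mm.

Layer 1 at 21 °C → α = 2.4×10⁻⁴ K⁻¹
Layer 2 at 14 °C → α = 1.9×10⁻⁴ K⁻¹
Layer 3 at 1.9 °C → α = 0.99×10⁻⁴ K⁻¹
1.5 × 2.4×10⁻⁴ × 62 = 0.02232 m
480 × 0.69 × 1.9×10⁻⁴ = 0.062928 m
1700 × 0.5 × 0.99×10⁻⁴ = 0.08415 m
Δh = 0.02232 + 0.062928 + 0.08415 = 0.169398 m

Δh ≈ 170 mm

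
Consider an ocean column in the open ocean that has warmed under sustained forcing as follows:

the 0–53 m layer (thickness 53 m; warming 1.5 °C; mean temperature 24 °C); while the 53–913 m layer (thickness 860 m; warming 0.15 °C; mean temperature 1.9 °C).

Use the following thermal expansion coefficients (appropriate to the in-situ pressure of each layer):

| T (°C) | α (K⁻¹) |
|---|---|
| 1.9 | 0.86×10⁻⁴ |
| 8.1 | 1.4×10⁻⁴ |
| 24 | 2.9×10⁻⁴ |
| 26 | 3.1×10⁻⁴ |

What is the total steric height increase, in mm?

Δh ≈ 34 mm

Layer 1 at 24 °C → α = 2.9×10⁻⁴ K⁻¹
Layer 2 at 1.9 °C → α = 0.86×10⁻⁴ K⁻¹
0–53 m: 2.9×10⁻⁴ × 1.5 × 53 = 0.023055 m
860 × 0.15 × 0.86×10⁻⁴ = 0.011094 m
Δh = 0.023055 + 0.011094 = 0.034149 m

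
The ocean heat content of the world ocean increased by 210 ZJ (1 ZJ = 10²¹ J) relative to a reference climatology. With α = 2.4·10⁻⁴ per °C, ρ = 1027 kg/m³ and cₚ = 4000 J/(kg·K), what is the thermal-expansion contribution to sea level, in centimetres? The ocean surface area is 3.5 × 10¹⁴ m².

3.5 cm of thermosteric rise

Per unit area: Q = 210×10²¹ / (3.5×10¹⁴) = 6×10⁸ J/m²
Δh = αQ/(ρcₚ) = 2.4×10⁻⁴ × 6×10⁸ / (1027 × 4000) ≈ 0.035054 m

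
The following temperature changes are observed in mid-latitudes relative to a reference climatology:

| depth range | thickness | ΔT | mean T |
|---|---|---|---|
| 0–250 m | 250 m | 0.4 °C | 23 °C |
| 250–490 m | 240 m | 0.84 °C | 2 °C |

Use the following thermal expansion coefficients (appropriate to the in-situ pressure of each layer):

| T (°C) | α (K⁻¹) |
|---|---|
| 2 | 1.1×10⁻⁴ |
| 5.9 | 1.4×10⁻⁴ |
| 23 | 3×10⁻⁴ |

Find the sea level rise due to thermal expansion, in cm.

Layer 1 at 23 °C → α = 3×10⁻⁴ K⁻¹
Layer 2 at 2 °C → α = 1.1×10⁻⁴ K⁻¹
0.4 × 250 × 3×10⁻⁴ = 0.03000 m
0.84 × 1.1×10⁻⁴ × 240 = 0.022176 m
Δh = 0.03000 + 0.022176 = 0.052176 m ≈ 5.22 cm

5.22 cm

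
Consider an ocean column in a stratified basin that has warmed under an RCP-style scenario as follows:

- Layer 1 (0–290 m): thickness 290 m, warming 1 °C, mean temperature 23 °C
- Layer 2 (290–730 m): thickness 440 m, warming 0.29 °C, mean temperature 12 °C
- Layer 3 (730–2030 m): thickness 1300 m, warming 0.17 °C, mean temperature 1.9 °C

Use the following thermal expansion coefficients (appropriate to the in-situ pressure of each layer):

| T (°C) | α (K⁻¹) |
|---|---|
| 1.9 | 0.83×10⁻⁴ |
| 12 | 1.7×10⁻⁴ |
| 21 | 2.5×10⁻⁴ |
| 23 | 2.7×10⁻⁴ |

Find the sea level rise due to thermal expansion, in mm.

about 118 mm

Layer 1 at 23 °C → α = 2.7×10⁻⁴ K⁻¹
Layer 2 at 12 °C → α = 1.7×10⁻⁴ K⁻¹
Layer 3 at 1.9 °C → α = 0.83×10⁻⁴ K⁻¹
Layer 1: 290 × 1 × 2.7×10⁻⁴ = 0.07830 m
Layer 2: 0.29 × 1.7×10⁻⁴ × 440 = 0.021692 m
730–2030 m: 0.17 × 0.83×10⁻⁴ × 1300 = 0.018343 m
Δh = 0.07830 + 0.021692 + 0.018343 = 0.118335 m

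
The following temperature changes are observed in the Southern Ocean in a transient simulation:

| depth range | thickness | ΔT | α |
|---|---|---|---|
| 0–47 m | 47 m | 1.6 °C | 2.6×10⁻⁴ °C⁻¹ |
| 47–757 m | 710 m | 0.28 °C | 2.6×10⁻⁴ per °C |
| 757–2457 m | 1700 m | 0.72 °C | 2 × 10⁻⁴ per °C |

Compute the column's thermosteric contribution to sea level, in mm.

316 mm of thermosteric rise

0–47 m: 1.6 × 2.6×10⁻⁴ × 47 = 0.019552 m
Layer 2: 0.28 × 710 × 2.6×10⁻⁴ = 0.051688 m
2×10⁻⁴ × 0.72 × 1700 = 0.24480 m
Δh = 0.019552 + 0.051688 + 0.24480 = 0.31604 m ≈ 316 mm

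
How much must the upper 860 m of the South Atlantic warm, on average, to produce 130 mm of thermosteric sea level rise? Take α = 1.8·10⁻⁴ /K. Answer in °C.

ΔT = Δh/(αH) = 0.13 / (1.8×10⁻⁴ × 860) ≈ 0.8398 °C

about 0.84 °C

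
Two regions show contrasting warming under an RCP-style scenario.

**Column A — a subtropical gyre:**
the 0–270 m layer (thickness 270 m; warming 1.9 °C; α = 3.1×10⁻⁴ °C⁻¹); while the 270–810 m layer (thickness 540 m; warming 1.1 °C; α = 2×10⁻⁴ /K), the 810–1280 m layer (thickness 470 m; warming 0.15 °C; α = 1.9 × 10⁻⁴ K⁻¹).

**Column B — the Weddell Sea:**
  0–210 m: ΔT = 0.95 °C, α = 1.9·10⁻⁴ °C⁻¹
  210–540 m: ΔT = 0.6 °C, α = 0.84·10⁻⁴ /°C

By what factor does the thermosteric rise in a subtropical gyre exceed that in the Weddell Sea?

A 270 × 3.1×10⁻⁴ × 1.9 = 0.15903 m
A 270–810 m: 2×10⁻⁴ × 540 × 1.1 = 0.11880 m
A Layer 3: 1.9×10⁻⁴ × 0.15 × 470 = 0.013395 m
A total: 0.291225 m
B 0–210 m: 210 × 1.9×10⁻⁴ × 0.95 = 0.037905 m
B 0.84×10⁻⁴ × 0.6 × 330 = 0.016632 m
B total: 0.054537 m
Ratio: 0.291225 / 0.054537 ≈ 5.340

5.3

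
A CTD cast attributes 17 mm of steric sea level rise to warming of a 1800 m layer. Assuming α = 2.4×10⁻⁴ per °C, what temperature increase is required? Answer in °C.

about 0.0394 °C

ΔT = Δh/(αH) = 0.017 / (2.4×10⁻⁴ × 1800) ≈ 0.03935 °C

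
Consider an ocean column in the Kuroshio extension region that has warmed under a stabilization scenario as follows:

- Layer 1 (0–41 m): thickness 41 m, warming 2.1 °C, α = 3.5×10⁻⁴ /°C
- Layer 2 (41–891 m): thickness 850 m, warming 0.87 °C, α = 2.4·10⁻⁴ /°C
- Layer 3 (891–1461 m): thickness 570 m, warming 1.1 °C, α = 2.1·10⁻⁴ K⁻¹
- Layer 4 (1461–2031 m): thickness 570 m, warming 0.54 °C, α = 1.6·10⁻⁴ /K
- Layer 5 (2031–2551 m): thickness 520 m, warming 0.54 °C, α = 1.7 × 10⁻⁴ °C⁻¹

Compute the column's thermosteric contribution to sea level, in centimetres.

Layer 1: 3.5×10⁻⁴ × 2.1 × 41 = 0.030135 m
Layer 2: 2.4×10⁻⁴ × 0.87 × 850 = 0.17748 m
891–1461 m: 2.1×10⁻⁴ × 570 × 1.1 = 0.13167 m
1461–2031 m: 0.54 × 570 × 1.6×10⁻⁴ = 0.049248 m
1.7×10⁻⁴ × 520 × 0.54 = 0.047736 m
Δh = 0.030135 + 0.17748 + 0.13167 + 0.049248 + 0.047736 = 0.436269 m

about 44 cm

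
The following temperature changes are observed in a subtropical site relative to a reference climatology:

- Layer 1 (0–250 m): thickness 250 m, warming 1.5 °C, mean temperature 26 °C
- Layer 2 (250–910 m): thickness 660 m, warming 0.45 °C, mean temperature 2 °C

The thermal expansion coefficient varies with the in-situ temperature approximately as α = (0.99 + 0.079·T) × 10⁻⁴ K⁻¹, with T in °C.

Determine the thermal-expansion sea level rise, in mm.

Δh = 150 mm

Layer 1: α = (0.99 + 0.079×26)×10⁻⁴ = 3.044×10⁻⁴ K⁻¹
Layer 2: α = (0.99 + 0.079×2)×10⁻⁴ = 1.148×10⁻⁴ K⁻¹
0–250 m: 3.044×10⁻⁴ × 250 × 1.5 = 0.11415 m
Layer 2: 0.45 × 660 × 1.148×10⁻⁴ = 0.0340956 m
Δh = 0.11415 + 0.0340956 = 0.1482456 m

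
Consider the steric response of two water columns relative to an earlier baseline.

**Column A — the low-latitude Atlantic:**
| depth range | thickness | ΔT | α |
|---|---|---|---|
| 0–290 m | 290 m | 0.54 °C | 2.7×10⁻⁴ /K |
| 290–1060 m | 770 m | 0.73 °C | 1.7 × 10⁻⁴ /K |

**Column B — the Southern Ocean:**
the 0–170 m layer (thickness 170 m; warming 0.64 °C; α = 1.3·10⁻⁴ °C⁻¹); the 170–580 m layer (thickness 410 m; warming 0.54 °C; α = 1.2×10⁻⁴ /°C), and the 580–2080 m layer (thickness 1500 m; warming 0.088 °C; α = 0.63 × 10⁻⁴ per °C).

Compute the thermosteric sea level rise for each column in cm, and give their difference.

A 0–290 m: 290 × 0.54 × 2.7×10⁻⁴ = 0.042282 m
A Layer 2: 1.7×10⁻⁴ × 770 × 0.73 = 0.095557 m
A total: 0.137839 m
B 0–170 m: 170 × 0.64 × 1.3×10⁻⁴ = 0.014144 m
B 0.54 × 410 × 1.2×10⁻⁴ = 0.026568 m
B Layer 3: 0.63×10⁻⁴ × 1500 × 0.088 = 0.008316 m
B total: 0.049028 m
Difference: 0.137839 − 0.049028 = 0.088811 m

Δh_A ≈ 14 cm, Δh_B ≈ 4.9 cm; difference ≈ 8.9 cm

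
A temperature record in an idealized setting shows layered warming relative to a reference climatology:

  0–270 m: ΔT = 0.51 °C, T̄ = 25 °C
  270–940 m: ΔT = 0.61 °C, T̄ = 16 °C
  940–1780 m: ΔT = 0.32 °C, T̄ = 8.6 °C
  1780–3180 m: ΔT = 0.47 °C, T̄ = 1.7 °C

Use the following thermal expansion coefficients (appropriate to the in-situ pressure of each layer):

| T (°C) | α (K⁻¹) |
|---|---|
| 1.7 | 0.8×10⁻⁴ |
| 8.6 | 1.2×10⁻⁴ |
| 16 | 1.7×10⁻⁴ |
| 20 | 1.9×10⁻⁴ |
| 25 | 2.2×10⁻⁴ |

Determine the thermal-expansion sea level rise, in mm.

Δh = 180 mm

Layer 1 at 25 °C → α = 2.2×10⁻⁴ K⁻¹
Layer 2 at 16 °C → α = 1.7×10⁻⁴ K⁻¹
Layer 3 at 8.6 °C → α = 1.2×10⁻⁴ K⁻¹
Layer 4 at 1.7 °C → α = 0.8×10⁻⁴ K⁻¹
0–270 m: 2.2×10⁻⁴ × 270 × 0.51 = 0.030294 m
0.61 × 1.7×10⁻⁴ × 670 = 0.069479 m
Layer 3: 1.2×10⁻⁴ × 0.32 × 840 = 0.032256 m
Layer 4: 0.47 × 0.8×10⁻⁴ × 1400 = 0.05264 m
Δh = 0.030294 + 0.069479 + 0.032256 + 0.05264 = 0.184669 m ≈ 180 mm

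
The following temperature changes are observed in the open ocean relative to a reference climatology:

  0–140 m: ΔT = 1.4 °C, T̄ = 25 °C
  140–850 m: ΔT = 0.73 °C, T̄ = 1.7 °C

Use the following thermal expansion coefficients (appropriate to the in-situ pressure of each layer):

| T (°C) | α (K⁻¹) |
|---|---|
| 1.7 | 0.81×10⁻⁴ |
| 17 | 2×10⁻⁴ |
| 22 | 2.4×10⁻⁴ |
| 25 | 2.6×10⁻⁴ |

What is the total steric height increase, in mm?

Layer 1 at 25 °C → α = 2.6×10⁻⁴ K⁻¹
Layer 2 at 1.7 °C → α = 0.81×10⁻⁴ K⁻¹
0–140 m: 140 × 2.6×10⁻⁴ × 1.4 = 0.05096 m
Layer 2: 0.73 × 710 × 0.81×10⁻⁴ = 0.0419823 m
Δh = 0.05096 + 0.0419823 = 0.0929423 m ≈ 92.9 mm

92.9 mm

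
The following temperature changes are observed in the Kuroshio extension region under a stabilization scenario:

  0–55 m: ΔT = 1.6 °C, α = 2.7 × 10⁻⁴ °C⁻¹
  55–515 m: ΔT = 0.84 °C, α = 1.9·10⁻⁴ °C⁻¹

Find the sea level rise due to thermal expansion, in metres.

0.0972 m

2.7×10⁻⁴ × 55 × 1.6 = 0.02376 m
55–515 m: 0.84 × 1.9×10⁻⁴ × 460 = 0.073416 m
Δh = 0.02376 + 0.073416 = 0.097176 m ≈ 0.0972 m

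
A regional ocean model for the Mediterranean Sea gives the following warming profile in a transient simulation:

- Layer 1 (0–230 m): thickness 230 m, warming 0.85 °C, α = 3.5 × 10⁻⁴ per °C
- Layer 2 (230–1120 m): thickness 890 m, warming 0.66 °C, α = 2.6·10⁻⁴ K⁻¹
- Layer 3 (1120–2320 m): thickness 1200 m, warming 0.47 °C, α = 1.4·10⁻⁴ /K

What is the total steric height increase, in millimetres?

300 mm of thermosteric rise

0–230 m: 3.5×10⁻⁴ × 0.85 × 230 = 0.068425 m
Layer 2: 2.6×10⁻⁴ × 0.66 × 890 = 0.152724 m
1120–2320 m: 1.4×10⁻⁴ × 0.47 × 1200 = 0.07896 m
Δh = 0.068425 + 0.152724 + 0.07896 = 0.300109 m ≈ 300 mm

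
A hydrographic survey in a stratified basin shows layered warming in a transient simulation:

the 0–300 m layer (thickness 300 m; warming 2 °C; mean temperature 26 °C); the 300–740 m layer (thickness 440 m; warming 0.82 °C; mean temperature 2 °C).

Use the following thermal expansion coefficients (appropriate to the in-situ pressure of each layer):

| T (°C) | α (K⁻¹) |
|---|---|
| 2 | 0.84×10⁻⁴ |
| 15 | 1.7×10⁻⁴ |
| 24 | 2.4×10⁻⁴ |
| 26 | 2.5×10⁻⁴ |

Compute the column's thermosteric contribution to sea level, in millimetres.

Δh = 180 mm

Layer 1 at 26 °C → α = 2.5×10⁻⁴ K⁻¹
Layer 2 at 2 °C → α = 0.84×10⁻⁴ K⁻¹
0–300 m: 2.5×10⁻⁴ × 2 × 300 = 0.15000 m
300–740 m: 0.84×10⁻⁴ × 0.82 × 440 = 0.0303072 m
Δh = 0.15000 + 0.0303072 = 0.1803072 m ≈ 180 mm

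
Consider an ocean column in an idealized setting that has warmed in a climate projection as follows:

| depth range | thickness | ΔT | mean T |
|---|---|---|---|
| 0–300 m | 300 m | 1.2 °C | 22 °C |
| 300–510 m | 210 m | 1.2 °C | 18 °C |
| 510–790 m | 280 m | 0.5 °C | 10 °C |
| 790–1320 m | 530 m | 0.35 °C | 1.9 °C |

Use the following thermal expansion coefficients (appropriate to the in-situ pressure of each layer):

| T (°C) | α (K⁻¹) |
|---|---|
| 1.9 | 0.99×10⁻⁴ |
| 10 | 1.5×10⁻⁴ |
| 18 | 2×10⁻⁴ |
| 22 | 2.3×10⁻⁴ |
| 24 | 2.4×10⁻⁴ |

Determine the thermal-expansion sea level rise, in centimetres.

Layer 1 at 22 °C → α = 2.3×10⁻⁴ K⁻¹
Layer 2 at 18 °C → α = 2×10⁻⁴ K⁻¹
Layer 3 at 10 °C → α = 1.5×10⁻⁴ K⁻¹
Layer 4 at 1.9 °C → α = 0.99×10⁻⁴ K⁻¹
Layer 1: 1.2 × 2.3×10⁻⁴ × 300 = 0.08280 m
300–510 m: 1.2 × 210 × 2×10⁻⁴ = 0.05040 m
0.5 × 1.5×10⁻⁴ × 280 = 0.02100 m
790–1320 m: 0.99×10⁻⁴ × 0.35 × 530 = 0.0183645 m
Δh = 0.08280 + 0.05040 + 0.02100 + 0.0183645 = 0.1725645 m ≈ 17.3 cm

17.3 cm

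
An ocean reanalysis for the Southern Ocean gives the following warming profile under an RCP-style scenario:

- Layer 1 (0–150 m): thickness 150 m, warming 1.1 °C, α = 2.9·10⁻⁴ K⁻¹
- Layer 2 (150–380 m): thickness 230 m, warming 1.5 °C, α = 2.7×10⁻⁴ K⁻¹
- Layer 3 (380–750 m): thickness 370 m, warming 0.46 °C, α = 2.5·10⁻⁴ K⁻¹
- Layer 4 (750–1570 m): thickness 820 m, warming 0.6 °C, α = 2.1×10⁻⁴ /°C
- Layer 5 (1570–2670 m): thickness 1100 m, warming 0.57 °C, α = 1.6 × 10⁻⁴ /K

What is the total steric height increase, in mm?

150 × 1.1 × 2.9×10⁻⁴ = 0.04785 m
Layer 2: 1.5 × 230 × 2.7×10⁻⁴ = 0.09315 m
0.46 × 370 × 2.5×10⁻⁴ = 0.04255 m
2.1×10⁻⁴ × 820 × 0.6 = 0.10332 m
Layer 5: 1100 × 1.6×10⁻⁴ × 0.57 = 0.10032 m
Δh = 0.04785 + 0.09315 + 0.04255 + 0.10332 + 0.10032 = 0.38719 m

390 mm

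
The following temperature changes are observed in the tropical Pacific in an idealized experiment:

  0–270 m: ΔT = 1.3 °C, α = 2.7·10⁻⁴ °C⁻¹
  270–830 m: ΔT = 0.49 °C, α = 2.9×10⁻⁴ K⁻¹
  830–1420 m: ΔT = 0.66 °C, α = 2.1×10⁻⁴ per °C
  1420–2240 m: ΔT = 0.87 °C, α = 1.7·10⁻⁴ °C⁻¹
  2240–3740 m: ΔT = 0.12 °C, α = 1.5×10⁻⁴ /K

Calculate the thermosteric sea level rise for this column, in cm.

Layer 1: 2.7×10⁻⁴ × 270 × 1.3 = 0.09477 m
270–830 m: 2.9×10⁻⁴ × 560 × 0.49 = 0.079576 m
830–1420 m: 590 × 0.66 × 2.1×10⁻⁴ = 0.081774 m
1.7×10⁻⁴ × 0.87 × 820 = 0.121278 m
2240–3740 m: 1.5×10⁻⁴ × 1500 × 0.12 = 0.02700 m
Δh = 0.09477 + 0.079576 + 0.081774 + 0.121278 + 0.02700 = 0.404398 m

40.4 cm of thermosteric rise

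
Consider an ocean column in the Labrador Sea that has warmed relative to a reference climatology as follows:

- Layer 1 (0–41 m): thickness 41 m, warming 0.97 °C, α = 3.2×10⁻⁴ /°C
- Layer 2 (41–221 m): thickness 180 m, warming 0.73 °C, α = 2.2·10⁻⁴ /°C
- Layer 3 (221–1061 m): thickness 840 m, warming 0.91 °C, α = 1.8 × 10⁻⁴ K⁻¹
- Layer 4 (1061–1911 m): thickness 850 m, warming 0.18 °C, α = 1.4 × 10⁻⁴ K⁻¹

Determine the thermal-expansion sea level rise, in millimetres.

0–41 m: 41 × 3.2×10⁻⁴ × 0.97 = 0.0127264 m
41–221 m: 180 × 0.73 × 2.2×10⁻⁴ = 0.028908 m
221–1061 m: 840 × 0.91 × 1.8×10⁻⁴ = 0.137592 m
850 × 0.18 × 1.4×10⁻⁴ = 0.02142 m
Δh = 0.0127264 + 0.028908 + 0.137592 + 0.02142 = 0.2006464 m

Δh = 200 mm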